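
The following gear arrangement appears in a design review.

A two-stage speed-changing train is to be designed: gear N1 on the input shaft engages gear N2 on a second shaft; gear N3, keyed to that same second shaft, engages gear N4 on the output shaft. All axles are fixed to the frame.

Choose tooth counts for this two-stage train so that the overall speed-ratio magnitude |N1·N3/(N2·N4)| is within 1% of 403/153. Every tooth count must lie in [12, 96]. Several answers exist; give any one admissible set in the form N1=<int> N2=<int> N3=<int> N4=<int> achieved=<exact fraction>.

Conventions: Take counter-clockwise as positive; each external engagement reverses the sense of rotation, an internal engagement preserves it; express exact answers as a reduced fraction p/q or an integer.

class = fixed-axis compound train [2-stage, 403/153 wanted]
target = 403/153 in lowest terms: an exact hit needs N1·N3 = k·403 and N2·N4 = k·153 for one integer k, every count in [12, 96]; additionally prefer no 1:1 stage (N1 ≠ N2, N3 ≠ N4)
k = 1: no 1:1-free in-range split of k·403 and k·153 into factor pairs; take k = 2
k = 2: N1·N3 = 806 = 13·62, N2·N4 = 306 = 17·18
achieved = 13·62/(17·18) = 403/153; |achieved − target| = 0 ≤ 403/15300 ✓

N1=13 N2=17 N3=62 N4=18 achieved=403/153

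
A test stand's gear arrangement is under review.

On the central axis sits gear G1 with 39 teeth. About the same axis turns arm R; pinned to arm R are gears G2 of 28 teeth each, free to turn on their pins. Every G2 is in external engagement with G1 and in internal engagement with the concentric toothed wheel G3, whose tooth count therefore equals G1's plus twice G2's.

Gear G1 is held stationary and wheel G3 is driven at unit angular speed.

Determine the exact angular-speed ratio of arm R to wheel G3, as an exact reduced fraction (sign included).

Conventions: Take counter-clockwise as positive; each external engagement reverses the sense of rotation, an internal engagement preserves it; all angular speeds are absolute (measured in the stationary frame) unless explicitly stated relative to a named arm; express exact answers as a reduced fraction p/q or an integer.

95/134

recognized (axles ride arm R): planetary set, 39/28/95 teeth
ring teeth: 39 + 2·28 = 95
39(ω_sun−ω_arm) = −95(ω_ring−ω_arm),  ω_sun = 0, ω_ring = 1
39(0−ω_arm) = −95(1−ω_arm)  ⇒  134·ω_arm = 95  ⇒  ω_arm = 95/134
ω_out/ω_in = 95/134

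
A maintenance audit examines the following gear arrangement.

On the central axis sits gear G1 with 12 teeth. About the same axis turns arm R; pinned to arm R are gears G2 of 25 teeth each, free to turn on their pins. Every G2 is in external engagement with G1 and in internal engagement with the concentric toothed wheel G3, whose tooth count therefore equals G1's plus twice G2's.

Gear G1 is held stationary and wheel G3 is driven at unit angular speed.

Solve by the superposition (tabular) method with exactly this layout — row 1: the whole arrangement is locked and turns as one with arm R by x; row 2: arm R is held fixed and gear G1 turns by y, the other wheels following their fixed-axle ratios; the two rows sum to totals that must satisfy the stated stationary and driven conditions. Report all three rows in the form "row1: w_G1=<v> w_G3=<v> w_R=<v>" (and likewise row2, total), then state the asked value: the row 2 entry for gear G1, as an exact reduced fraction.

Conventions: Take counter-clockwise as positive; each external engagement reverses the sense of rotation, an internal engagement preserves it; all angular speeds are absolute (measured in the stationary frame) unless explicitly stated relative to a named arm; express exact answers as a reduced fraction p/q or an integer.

topology: planetary set — G1 12T / G2 25T / G3 62T, arm = carrier (Willis)
row 1 — lock + rotate with arm: ω_sun = ω_ring = ω_arm = x
superposition row 2 [arm held]: sun y, ring −(12/62)·y, arm 0
boundary: total ω_sun = x + y = 0 and total ω_ring = x − (12/62)·y = 1  ⇒  y = -31/37, x = 31/37
row 2 ring = −(12/62)·(-31/37) = 6/37
totals (row 1 + row 2): sun 31/37 + (-31/37) = 0, ring 31/37 + 6/37 = 1, arm 31/37 + 0 = 31/37
asked cell (row2, sun) = -31/37

row1: w_G1=31/37 w_G3=31/37 w_R=31/37
row2: w_G1=-31/37 w_G3=6/37 w_R=0
total: w_G1=0 w_G3=1 w_R=31/37
asked value: -31/37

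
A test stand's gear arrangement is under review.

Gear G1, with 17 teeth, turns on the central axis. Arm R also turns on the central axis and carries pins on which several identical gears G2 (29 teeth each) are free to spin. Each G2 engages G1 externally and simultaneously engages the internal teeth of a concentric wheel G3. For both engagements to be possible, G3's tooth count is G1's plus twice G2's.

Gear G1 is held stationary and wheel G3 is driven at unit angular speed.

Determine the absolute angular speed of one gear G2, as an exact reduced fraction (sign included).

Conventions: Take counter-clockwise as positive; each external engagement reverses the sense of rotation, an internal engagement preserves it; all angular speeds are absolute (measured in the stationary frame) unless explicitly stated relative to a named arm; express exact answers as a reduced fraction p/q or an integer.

75/58

class = planetary set [G3 = 17+2·29 = 75; Willis about the carrier]
ring teeth: 17 + 2·29 = 75
17(ω_sun−ω_arm) = −75(ω_ring−ω_arm),  ω_sun = 0, ω_ring = 1
17(0−ω_arm) = −75(1−ω_arm)  ⇒  92·ω_arm = 75  ⇒  ω_arm = 75/92
sun–planet mesh: 17·(0−75/92) = −29·(ω_p−ω_arm)  ⇒  ω_p−ω_arm = 1275/2668
ω_p = 75/92 + 1275/2668 = 75/58
exact speed ratio = 75/58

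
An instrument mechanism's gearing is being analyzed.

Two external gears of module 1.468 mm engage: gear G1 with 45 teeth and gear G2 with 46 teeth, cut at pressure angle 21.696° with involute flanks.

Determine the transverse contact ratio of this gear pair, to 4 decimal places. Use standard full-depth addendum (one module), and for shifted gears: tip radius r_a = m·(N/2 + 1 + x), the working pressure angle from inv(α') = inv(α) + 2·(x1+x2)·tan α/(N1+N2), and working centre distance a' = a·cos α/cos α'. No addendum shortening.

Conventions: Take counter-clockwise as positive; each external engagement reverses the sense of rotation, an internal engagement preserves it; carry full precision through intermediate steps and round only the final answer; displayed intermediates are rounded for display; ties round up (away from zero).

recognized (one external pair, fixed centres): single-mesh tooth geometry, m = 1.468, N1 = 45, N2 = 46
base radii: r_b1 = 30.690101, r_b2 = 31.372104
tip radii: r_a1 = 34.498000, r_a2 = 35.232000
no profile shift: α' = α, a' = a
action lengths: √(r_a1²−r_b1²) = 15.755306, √(r_a2²−r_b2²) = 16.033868
base pitch p_b = π·m·cos α = 4.285147
CR = (15.755306 + 16.033868 − 66.794000·sin 21.69600°)/4.285147 = 1.656103
contact ratio ≈ 1.6561

1.6561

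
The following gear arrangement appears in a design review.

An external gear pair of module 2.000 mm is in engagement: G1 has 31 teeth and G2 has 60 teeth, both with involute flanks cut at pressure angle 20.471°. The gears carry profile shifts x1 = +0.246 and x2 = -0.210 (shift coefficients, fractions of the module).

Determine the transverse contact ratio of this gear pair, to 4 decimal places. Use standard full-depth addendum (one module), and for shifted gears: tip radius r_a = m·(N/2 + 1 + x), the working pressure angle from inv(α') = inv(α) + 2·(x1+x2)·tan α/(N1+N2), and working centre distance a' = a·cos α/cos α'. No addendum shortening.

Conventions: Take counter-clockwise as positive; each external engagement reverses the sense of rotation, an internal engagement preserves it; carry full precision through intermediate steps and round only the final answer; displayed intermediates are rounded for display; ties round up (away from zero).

class = single-mesh tooth geometry [involute pair 31T × 60T, m = 2.000]
base radii: r_b1 = 29.042329, r_b2 = 56.210960
tip radii: r_a1 = 33.492000, r_a2 = 61.580000
inv(α') = inv(20.471°) + 2·(+0.246-0.210)·tan α/(31+60) = 0.01631690  ⇒  α' = 20.59166°
a' = a·cos α / cos α' = 91.0000·cos 20.471°/cos 20.59166° = 91.071797
action lengths: √(r_a1²−r_b1²) = 16.681043, √(r_a2²−r_b2²) = 25.148050
base pitch p_b = π·m·cos α = 5.886398
CR = (16.681043 + 25.148050 − 91.071797·sin 20.59166°)/5.886398 = 1.664626
contact ratio ≈ 1.6646

1.6646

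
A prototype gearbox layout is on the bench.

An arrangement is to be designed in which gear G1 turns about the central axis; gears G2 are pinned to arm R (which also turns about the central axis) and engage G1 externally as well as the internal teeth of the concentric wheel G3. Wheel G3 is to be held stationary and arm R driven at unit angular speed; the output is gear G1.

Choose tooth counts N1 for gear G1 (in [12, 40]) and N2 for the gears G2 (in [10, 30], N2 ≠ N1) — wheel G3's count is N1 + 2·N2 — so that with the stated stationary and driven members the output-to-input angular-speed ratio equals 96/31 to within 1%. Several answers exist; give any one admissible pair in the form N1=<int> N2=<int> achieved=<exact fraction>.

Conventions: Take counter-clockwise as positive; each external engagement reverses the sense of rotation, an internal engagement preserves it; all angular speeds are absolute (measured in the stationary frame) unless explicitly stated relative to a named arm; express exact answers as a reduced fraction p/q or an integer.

N1=31 N2=17 achieved=96/31

class = planetary set [ratio 96/31 wanted; Willis about the carrier]
Willis with ω_ring = 0: ω_sun/ω_arm = (N1+N3)/N1; set equal to 96/31  ⇒  N3/N1 = 96/31 − 1 = 65/31
N3 = N1 + 2·N2  ⇒  N2/N1 = (N3/N1 − 1)/2 = (65/31 − 1)/2 = 17/31
smallest multiple with N1 ≥ 12 and N2 ≥ 10: k = 1  ⇒  N1 = 1·31 = 31, N2 = 1·17 = 17 (N1 ≤ 40, N2 ≤ 30, N2 ≠ N1 ✓), N3 = 31 + 2·17 = 65
check: (N1+N3)/N1 with N1 = 31, N3 = 65 gives 96/31; |achieved − target| = 0 ≤ 24/775 ✓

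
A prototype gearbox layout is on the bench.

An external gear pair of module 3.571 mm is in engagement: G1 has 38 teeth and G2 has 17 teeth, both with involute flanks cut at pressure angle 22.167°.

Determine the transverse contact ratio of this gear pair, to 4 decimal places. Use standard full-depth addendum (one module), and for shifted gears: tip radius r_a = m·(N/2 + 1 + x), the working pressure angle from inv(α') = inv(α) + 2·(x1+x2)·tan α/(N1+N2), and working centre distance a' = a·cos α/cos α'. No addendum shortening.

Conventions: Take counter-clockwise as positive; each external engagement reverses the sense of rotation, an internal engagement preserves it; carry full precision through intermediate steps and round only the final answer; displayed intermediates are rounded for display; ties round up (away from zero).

1.5295

topology: single-mesh involute geometry — m = 3.571, 38T/17T pair
base radii: r_b1 = 62.834148, r_b2 = 28.110014
tip radii: r_a1 = 71.420000, r_a2 = 33.924500
no profile shift: α' = α, a' = a
action lengths: √(r_a1²−r_b1²) = 33.951233, √(r_a2²−r_b2²) = 18.992073
base pitch p_b = π·m·cos α = 10.389437
CR = (33.951233 + 18.992073 − 98.202500·sin 22.16700°)/10.389437 = 1.529512
contact ratio ≈ 1.5295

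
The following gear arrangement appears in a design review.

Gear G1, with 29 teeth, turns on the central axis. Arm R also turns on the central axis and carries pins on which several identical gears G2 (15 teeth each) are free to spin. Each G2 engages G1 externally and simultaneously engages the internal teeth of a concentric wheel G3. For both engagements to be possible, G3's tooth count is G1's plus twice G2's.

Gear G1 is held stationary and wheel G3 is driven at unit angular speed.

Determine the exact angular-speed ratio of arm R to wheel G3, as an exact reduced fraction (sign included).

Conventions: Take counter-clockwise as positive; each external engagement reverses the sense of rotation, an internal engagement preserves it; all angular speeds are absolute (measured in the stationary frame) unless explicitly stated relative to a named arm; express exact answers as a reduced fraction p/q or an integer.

59/88

topology: planetary set — G1 29T / G2 15T / G3 59T, arm = carrier (Willis)
ring teeth: 29 + 2·15 = 59
29(ω_sun−ω_arm) = −59(ω_ring−ω_arm),  ω_sun = 0, ω_ring = 1
29(0−ω_arm) = −59(1−ω_arm)  ⇒  88·ω_arm = 59  ⇒  ω_arm = 59/88
ω_out/ω_in = 59/88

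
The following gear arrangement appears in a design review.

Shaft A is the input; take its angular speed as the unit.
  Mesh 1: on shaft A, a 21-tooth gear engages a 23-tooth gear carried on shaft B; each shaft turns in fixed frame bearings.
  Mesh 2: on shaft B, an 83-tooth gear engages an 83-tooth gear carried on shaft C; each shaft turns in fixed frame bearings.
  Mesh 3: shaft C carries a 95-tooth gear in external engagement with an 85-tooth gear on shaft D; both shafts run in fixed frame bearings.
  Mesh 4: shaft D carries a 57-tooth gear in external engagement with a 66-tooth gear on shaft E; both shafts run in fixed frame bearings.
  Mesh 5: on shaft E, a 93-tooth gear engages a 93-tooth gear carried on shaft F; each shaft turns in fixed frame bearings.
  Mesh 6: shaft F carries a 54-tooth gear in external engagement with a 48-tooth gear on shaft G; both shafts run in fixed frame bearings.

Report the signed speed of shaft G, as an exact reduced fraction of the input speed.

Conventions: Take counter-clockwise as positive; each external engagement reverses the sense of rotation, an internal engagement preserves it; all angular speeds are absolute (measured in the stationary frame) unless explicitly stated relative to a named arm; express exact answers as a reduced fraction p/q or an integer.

6-mesh fixed-axis compound train (all bearings frame-fixed)
mesh 1 [21T→23T]: |ω|/ω_in = 1×21/23 = 21/23, sense flips to −
mesh 2 [83T→83T]: |ω|/ω_in = (21/23)×83/83 = 21/23, sense flips to +
mesh 3 [95T→85T]: |ω|/ω_in = (21/23)×95/85 = 399/391, sense flips to −
mesh 4 [57T→66T]: |ω|/ω_in = (399/391)×57/66 = 7581/8602, sense flips to +
mesh 5 [93T→93T]: |ω|/ω_in = (7581/8602)×93/93 = 7581/8602, sense flips to −
mesh 6 [54T→48T]: |ω|/ω_in = (7581/8602)×54/48 = 68229/68816, sense flips to +
signed output speed (× input speed) = 68229/68816

68229/68816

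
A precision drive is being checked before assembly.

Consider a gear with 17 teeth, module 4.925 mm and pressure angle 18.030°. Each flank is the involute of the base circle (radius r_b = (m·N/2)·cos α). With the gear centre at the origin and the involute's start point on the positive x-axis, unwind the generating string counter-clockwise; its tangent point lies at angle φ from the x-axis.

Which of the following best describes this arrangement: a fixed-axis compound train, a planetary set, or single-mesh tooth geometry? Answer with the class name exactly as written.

single-mesh tooth geometry

recognized (one wheel, involute flank): single-mesh tooth geometry, m = 4.925, N = 17
classification: single-mesh tooth geometry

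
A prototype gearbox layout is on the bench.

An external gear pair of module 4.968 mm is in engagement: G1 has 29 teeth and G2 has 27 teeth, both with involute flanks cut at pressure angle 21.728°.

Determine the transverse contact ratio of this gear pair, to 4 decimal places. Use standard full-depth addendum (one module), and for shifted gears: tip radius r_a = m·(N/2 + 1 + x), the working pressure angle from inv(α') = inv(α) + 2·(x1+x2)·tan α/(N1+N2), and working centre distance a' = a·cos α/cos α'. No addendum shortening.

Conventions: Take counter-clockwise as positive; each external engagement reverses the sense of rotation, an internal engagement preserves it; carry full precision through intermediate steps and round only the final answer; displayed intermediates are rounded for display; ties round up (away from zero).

1.5700

recognized (one external pair, fixed centres): single-mesh tooth geometry, m = 4.968, N1 = 29, N2 = 27
base radii: r_b1 = 66.917970, r_b2 = 62.302937
tip radii: r_a1 = 77.004000, r_a2 = 72.036000
no profile shift: α' = α, a' = a
action lengths: √(r_a1²−r_b1²) = 38.099887, √(r_a2²−r_b2²) = 36.159775
base pitch p_b = π·m·cos α = 14.498552
CR = (38.099887 + 36.159775 − 139.104000·sin 21.72800°)/14.498552 = 1.570036
contact ratio ≈ 1.5700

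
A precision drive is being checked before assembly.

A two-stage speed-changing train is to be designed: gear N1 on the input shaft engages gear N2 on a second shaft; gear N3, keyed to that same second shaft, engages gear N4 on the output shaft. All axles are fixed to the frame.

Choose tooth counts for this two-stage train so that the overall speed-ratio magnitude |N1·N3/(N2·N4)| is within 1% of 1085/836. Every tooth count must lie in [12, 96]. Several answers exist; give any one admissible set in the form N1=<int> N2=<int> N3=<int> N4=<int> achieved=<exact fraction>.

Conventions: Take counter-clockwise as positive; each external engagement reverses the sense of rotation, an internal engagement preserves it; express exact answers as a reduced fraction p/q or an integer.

topology: fixed-axis compound train — 2 stages, target 1085/836
target = 1085/836 in lowest terms: an exact hit needs N1·N3 = k·1085 and N2·N4 = k·836 for one integer k, every count in [12, 96]; additionally prefer no 1:1 stage (N1 ≠ N2, N3 ≠ N4)
k = 1: N1·N3 = 1085 = 31·35, N2·N4 = 836 = 19·44
achieved = 31·35/(19·44) = 1085/836; |achieved − target| = 0 ≤ 217/16720 ✓

N1=31 N2=19 N3=35 N4=44 achieved=1085/836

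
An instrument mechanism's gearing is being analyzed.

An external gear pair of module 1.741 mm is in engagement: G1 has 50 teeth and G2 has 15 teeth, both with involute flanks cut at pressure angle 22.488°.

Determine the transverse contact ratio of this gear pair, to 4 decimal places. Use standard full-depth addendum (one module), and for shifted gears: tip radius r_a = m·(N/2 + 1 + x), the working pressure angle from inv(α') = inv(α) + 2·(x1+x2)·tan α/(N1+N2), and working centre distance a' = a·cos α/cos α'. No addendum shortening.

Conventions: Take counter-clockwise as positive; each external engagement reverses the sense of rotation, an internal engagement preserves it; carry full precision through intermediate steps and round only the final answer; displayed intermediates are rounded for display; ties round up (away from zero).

1.5248

topology: single-mesh involute geometry — m = 1.741, 50T/15T pair
base radii: r_b1 = 40.215344, r_b2 = 12.064603
tip radii: r_a1 = 45.266000, r_a2 = 14.798500
no profile shift: α' = α, a' = a
action lengths: √(r_a1²−r_b1²) = 20.778278, √(r_a2²−r_b2²) = 8.569770
base pitch p_b = π·m·cos α = 5.053609
CR = (20.778278 + 8.569770 − 56.582500·sin 22.48800°)/5.053609 = 1.524813
contact ratio ≈ 1.5248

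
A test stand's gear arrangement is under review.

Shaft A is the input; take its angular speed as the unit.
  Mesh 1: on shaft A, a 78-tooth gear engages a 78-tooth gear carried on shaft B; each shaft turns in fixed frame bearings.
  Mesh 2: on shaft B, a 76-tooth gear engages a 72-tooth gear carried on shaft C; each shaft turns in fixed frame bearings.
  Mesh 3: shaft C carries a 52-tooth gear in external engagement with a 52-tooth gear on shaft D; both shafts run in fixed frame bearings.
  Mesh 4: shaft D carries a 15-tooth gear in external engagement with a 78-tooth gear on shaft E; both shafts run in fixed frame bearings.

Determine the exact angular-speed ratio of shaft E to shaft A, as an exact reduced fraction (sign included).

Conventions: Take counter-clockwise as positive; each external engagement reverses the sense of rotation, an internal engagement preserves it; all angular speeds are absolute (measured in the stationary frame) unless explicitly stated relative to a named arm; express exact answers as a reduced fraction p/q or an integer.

95/468

class = fixed-axis compound train [4 meshes; 4 ratios multiply, 4 sense flips]
mesh 1 [78T→78T]: running ratio 1, sense −
mesh 2 [76T→72T]: running ratio 19/18, sense +
mesh 3 [52T→52T]: running ratio 19/18, sense −
mesh 4 [15T→78T]: running ratio 95/468, sense +
ω_out/ω_in = 95/468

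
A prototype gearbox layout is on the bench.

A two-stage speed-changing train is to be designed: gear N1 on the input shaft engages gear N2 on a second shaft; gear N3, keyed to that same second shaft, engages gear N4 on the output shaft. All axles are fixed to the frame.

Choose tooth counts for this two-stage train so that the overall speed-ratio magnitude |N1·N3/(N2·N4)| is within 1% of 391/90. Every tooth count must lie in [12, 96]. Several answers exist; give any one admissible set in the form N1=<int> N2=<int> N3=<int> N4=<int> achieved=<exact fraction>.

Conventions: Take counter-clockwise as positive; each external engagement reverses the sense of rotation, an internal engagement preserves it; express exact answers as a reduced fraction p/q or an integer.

class = fixed-axis compound train [2-stage, 391/90 wanted]
target = 391/90 in lowest terms: an exact hit needs N1·N3 = k·391 and N2·N4 = k·90 for one integer k, every count in [12, 96]; additionally prefer no 1:1 stage (N1 ≠ N2, N3 ≠ N4)
k = 1: no 1:1-free in-range split of k·391 and k·90 into factor pairs; take k = 2
k = 2: N1·N3 = 782 = 17·46, N2·N4 = 180 = 12·15
achieved = 17·46/(12·15) = 391/90; |achieved − target| = 0 ≤ 391/9000 ✓

N1=17 N2=12 N3=46 N4=15 achieved=391/90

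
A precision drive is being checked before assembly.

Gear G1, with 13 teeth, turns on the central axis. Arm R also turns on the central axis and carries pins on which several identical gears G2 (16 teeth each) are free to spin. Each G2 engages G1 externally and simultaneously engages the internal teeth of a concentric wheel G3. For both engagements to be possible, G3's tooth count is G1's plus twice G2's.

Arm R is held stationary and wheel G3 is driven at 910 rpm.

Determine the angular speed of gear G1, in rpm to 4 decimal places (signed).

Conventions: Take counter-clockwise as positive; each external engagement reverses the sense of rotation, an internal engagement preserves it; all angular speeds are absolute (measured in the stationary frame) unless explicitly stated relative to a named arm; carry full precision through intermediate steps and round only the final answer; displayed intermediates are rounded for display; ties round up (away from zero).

recognized (axles ride arm R): planetary set, 13/16/45 teeth
normalise by the input: solve with ω_ring = 1, then scale by 910 rpm
ring teeth: 13 + 2·16 = 45
13(ω_sun−ω_arm) = −45(ω_ring−ω_arm),  ω_arm = 0, ω_ring = 1
ω_sun = 0 − (45/13)(1−0) = -45/13
scale: ω_sun = -45/13 × 910 rpm = -3150.0000 rpm

-3150.0000 rpm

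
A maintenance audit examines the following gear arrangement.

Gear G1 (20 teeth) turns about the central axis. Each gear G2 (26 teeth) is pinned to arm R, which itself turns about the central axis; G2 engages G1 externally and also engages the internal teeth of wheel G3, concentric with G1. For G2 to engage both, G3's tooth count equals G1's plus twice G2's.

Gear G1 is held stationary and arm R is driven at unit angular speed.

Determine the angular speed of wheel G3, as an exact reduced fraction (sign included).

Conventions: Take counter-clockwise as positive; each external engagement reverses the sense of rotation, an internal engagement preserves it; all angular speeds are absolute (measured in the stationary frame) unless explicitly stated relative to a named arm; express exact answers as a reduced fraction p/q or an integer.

recognized (axles ride arm R): planetary set, 20/26/72 teeth
ring teeth: 20 + 2·26 = 72
20(ω_sun−ω_arm) = −72(ω_ring−ω_arm),  ω_sun = 0, ω_arm = 1
ω_ring = 1 − (20/72)(0−1) = 23/18
exact speed ratio = 23/18

23/18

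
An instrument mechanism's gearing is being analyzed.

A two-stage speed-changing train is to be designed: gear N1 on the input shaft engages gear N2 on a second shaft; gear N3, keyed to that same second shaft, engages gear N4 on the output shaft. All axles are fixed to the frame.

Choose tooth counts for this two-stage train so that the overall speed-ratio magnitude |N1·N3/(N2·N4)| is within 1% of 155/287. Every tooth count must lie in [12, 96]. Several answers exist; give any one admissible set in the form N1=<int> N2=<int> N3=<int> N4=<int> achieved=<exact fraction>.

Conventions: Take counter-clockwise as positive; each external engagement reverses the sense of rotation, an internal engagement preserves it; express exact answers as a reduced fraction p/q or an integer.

design class (target 155/287): fixed-axis compound train
target = 155/287 in lowest terms: an exact hit needs N1·N3 = k·155 and N2·N4 = k·287 for one integer k, every count in [12, 96]; additionally prefer no 1:1 stage (N1 ≠ N2, N3 ≠ N4)
k = 1…2: no 1:1-free in-range split of k·155 and k·287 into factor pairs; take k = 3
k = 3: N1·N3 = 465 = 15·31, N2·N4 = 861 = 21·41
achieved = 15·31/(21·41) = 155/287; |achieved − target| = 0 ≤ 31/5740 ✓

N1=15 N2=21 N3=31 N4=41 achieved=155/287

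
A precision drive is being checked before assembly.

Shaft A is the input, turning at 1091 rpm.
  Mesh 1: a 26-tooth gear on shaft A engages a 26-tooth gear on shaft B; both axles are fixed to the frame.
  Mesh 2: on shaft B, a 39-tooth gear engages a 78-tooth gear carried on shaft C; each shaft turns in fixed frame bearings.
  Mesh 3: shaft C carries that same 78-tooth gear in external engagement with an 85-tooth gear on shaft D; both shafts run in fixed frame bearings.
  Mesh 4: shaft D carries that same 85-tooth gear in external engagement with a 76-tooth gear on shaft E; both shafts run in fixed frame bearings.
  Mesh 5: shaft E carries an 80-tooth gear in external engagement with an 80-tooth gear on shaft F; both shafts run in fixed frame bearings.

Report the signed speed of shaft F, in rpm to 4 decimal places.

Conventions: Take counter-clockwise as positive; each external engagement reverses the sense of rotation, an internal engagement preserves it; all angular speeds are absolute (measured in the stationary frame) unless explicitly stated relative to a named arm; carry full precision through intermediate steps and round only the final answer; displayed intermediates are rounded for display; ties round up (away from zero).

-559.8553 rpm

5-mesh fixed-axis compound train (all bearings frame-fixed)
mesh 1 [26T→26T]: ω = 1091.0000×26/26 = 1091.0000 rpm, sense flips to −
mesh 2 [39T→78T]: ω = 1091.0000×39/78 = 545.5000 rpm, sense flips to +
mesh 3 [78T→85T]: ω = 545.5000×78/85 = 500.5765 rpm, sense flips to −
mesh 4 [85T→76T]: ω = 500.5765×85/76 = 559.8553 rpm, sense flips to +
mesh 5 [80T→80T]: ω = 559.8553×80/80 = 559.8553 rpm, sense flips to −
signed output speed = -559.8553 rpm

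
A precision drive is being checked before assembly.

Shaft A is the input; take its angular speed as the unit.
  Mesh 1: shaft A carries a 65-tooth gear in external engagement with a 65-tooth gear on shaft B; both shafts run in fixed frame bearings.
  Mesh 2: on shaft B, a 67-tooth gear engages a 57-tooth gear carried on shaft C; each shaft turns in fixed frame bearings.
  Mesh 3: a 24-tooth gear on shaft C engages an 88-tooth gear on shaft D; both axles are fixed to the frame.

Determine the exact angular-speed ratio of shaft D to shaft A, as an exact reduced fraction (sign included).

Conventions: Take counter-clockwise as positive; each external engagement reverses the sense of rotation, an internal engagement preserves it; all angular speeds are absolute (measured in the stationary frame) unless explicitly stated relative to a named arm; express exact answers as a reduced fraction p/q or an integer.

class = fixed-axis compound train [3 meshes; 3 ratios multiply, 3 sense flips]
mesh 1 [65T→65T]: running ratio 1, sense −
mesh 2 [67T→57T]: running ratio 67/57, sense +
mesh 3 [24T→88T]: running ratio 67/209, sense −
ω_out/ω_in = -67/209

-67/209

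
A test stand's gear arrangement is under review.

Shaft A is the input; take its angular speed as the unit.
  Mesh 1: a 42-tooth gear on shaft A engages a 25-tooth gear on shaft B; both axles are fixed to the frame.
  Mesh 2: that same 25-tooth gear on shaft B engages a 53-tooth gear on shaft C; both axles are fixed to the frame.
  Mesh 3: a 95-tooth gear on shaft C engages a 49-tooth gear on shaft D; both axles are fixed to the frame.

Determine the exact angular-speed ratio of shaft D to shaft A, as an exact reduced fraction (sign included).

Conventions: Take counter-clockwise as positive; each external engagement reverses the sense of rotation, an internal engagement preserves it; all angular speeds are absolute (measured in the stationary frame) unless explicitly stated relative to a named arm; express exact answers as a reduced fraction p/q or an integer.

-570/371

class = fixed-axis compound train [3 meshes; 3 ratios multiply, 3 sense flips]
mesh 1 [42T→25T]: running ratio 42/25, sense −
mesh 2 [25T→53T]: running ratio 42/53, sense +
mesh 3 [95T→49T]: running ratio 570/371, sense −
ω_out/ω_in = -570/371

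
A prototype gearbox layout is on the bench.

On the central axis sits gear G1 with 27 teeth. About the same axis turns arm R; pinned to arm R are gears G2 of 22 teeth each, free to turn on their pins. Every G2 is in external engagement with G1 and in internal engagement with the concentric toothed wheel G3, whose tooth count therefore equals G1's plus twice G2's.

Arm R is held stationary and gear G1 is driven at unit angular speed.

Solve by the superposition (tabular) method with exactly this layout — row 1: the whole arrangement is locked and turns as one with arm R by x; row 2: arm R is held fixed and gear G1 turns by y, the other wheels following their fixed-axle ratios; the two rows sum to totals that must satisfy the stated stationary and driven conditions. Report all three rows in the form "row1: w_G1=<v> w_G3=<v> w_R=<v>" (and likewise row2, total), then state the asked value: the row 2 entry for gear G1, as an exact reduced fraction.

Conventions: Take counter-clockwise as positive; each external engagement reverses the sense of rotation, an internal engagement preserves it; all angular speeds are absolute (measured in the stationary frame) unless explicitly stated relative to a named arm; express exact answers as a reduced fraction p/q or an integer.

row1: w_G1=0 w_G3=0 w_R=0
row2: w_G1=1 w_G3=-27/71 w_R=0
total: w_G1=1 w_G3=-27/71 w_R=0
asked value: 1

recognized (axles ride arm R): planetary set, 27/22/71 teeth
superposition row 1 [locked train]: every member turns x
superposition row 2 [arm held]: sun y, ring −(27/71)·y, arm 0
boundary: total ω_arm = x = 0 and total ω_sun = x + y = 1  ⇒  y = 1, x = 0
row 2 ring = −(27/71)·1 = -27/71
totals (row 1 + row 2): sun 0 + 1 = 1, ring 0 + (-27/71) = -27/71, arm 0 + 0 = 0
asked cell (row2, sun) = 1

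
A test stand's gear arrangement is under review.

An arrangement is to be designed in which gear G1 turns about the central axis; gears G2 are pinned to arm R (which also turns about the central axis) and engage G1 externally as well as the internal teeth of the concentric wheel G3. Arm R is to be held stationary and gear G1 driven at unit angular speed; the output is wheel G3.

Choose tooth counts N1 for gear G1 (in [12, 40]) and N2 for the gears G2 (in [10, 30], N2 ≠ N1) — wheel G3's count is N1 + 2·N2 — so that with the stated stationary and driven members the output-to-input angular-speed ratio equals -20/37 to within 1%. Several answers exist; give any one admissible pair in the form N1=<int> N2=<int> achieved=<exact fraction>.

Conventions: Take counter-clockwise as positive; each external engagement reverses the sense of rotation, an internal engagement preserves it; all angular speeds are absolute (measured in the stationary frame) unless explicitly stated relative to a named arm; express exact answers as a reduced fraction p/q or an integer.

planetary set to be sized for -20/37 (Willis relation)
Willis with ω_arm = 0: ω_ring/ω_sun = −N1/N3; set equal to -20/37  ⇒  N3/N1 = −1/(-20/37) = 37/20
N3 = N1 + 2·N2  ⇒  N2/N1 = (N3/N1 − 1)/2 = (37/20 − 1)/2 = 17/40
smallest multiple with N1 ≥ 12 and N2 ≥ 10: k = 1  ⇒  N1 = 1·40 = 40, N2 = 1·17 = 17 (N1 ≤ 40, N2 ≤ 30, N2 ≠ N1 ✓), N3 = 40 + 2·17 = 74
check: −N1/N3 with N1 = 40, N3 = 74 gives -20/37; |achieved − target| = 0 ≤ 1/185 ✓

N1=40 N2=17 achieved=-20/37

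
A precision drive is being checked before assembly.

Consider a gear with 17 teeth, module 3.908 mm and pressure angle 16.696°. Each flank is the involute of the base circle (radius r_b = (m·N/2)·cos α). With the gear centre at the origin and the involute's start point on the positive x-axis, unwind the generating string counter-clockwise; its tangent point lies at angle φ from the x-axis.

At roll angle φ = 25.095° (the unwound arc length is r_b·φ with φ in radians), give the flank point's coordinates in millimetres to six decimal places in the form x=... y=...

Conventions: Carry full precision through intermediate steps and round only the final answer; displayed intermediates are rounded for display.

single-mesh involute tooth geometry (17T wheel at module 3.908)
pitch radius r_p = m·N/2 = 3.908·17/2 = 33.218000
base radius r_b = r_p·cos α = 33.218000·cos 16.696° = 31.817614
roll angle φ = 25.095° = 0.43799038 rad
x = r_b·(cos φ + φ·sin φ) = 34.724677
y = r_b·(sin φ − φ·cos φ) = 0.874150

x=34.724677 y=0.874150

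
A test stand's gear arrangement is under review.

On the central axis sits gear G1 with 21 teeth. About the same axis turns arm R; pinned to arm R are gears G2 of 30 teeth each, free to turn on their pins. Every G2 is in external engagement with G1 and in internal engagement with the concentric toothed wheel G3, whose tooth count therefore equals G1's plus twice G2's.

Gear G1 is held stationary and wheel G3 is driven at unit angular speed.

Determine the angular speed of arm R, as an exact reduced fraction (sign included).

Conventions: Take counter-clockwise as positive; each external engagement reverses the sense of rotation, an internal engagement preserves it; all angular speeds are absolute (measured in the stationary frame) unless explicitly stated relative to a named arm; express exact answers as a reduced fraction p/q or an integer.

topology: planetary set — G1 21T / G2 30T / G3 81T, arm = carrier (Willis)
ring teeth: 21 + 2·30 = 81
21(ω_sun−ω_arm) = −81(ω_ring−ω_arm),  ω_sun = 0, ω_ring = 1
21(0−ω_arm) = −81(1−ω_arm)  ⇒  102·ω_arm = 81  ⇒  ω_arm = 27/34
exact speed ratio = 27/34

27/34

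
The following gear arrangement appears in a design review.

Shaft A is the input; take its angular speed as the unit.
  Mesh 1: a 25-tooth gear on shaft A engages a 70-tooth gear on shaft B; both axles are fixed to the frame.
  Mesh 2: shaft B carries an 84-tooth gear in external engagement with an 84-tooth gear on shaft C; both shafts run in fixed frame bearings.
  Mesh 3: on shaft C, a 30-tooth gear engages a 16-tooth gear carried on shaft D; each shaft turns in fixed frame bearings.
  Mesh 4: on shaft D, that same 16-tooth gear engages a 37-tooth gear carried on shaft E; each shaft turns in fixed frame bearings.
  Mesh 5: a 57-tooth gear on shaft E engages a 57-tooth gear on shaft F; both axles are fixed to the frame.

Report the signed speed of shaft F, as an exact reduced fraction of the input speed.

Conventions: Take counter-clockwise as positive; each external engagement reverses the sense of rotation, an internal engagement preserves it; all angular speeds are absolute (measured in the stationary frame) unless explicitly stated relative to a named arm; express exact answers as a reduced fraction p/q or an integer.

-75/259

5-mesh fixed-axis compound train (all bearings frame-fixed)
mesh 1 [25T→70T]: |ω|/ω_in = 1×25/70 = 5/14, sense flips to −
mesh 2 [84T→84T]: |ω|/ω_in = (5/14)×84/84 = 5/14, sense flips to +
mesh 3 [30T→16T]: |ω|/ω_in = (5/14)×30/16 = 75/112, sense flips to −
mesh 4 [16T→37T]: |ω|/ω_in = (75/112)×16/37 = 75/259, sense flips to +
mesh 5 [57T→57T]: |ω|/ω_in = (75/259)×57/57 = 75/259, sense flips to −
signed output speed (× input speed) = -75/259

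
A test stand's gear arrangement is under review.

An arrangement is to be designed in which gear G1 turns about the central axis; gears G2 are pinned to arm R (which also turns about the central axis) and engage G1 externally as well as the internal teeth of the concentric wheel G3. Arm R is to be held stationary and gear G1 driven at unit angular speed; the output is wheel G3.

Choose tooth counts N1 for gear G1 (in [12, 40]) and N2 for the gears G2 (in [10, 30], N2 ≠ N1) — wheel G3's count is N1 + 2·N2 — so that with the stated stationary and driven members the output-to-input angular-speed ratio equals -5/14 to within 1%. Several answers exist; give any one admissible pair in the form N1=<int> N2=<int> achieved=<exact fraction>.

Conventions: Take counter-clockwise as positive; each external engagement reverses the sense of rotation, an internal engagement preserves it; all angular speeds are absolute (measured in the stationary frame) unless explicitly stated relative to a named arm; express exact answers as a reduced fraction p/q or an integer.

N1=20 N2=18 achieved=-5/14

design class (target -5/14): planetary set
Willis with ω_arm = 0: ω_ring/ω_sun = −N1/N3; set equal to -5/14  ⇒  N3/N1 = −1/(-5/14) = 14/5
N3 = N1 + 2·N2  ⇒  N2/N1 = (N3/N1 − 1)/2 = (14/5 − 1)/2 = 9/10
smallest multiple with N1 ≥ 12 and N2 ≥ 10: k = 2  ⇒  N1 = 2·10 = 20, N2 = 2·9 = 18 (N1 ≤ 40, N2 ≤ 30, N2 ≠ N1 ✓), N3 = 20 + 2·18 = 56
check: −N1/N3 with N1 = 20, N3 = 56 gives -5/14; |achieved − target| = 0 ≤ 1/280 ✓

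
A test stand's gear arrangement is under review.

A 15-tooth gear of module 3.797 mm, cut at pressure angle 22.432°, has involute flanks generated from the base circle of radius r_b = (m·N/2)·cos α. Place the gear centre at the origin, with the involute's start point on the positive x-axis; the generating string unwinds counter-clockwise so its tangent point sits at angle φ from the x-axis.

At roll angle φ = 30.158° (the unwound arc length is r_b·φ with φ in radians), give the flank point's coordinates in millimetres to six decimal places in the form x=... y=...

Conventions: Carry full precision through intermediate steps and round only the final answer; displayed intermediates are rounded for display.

class = single-mesh tooth geometry [base-circle involute, m = 3.797, 15T]
pitch radius r_p = m·N/2 = 3.797·15/2 = 28.477500
base radius r_b = r_p·cos α = 28.477500·cos 22.432° = 26.322695
roll angle φ = 30.158° = 0.52635640 rad
x = r_b·(cos φ + φ·sin φ) = 29.720363
y = r_b·(sin φ − φ·cos φ) = 1.244425

x=29.720363 y=1.244425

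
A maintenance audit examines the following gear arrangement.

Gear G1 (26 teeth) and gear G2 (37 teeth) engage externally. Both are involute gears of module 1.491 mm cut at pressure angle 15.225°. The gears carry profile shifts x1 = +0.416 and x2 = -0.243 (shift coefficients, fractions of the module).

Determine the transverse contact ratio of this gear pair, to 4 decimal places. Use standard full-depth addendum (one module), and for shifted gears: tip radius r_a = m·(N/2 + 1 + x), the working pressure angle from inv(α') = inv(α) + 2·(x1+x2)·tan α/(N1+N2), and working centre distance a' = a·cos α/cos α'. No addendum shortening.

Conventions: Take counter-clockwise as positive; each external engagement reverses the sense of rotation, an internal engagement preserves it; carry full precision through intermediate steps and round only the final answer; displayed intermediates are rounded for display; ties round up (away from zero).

1.7949

class = single-mesh tooth geometry [involute pair 26T × 37T, m = 1.491]
base radii: r_b1 = 18.702695, r_b2 = 26.615374
tip radii: r_a1 = 21.494256, r_a2 = 28.712187
inv(α') = inv(15.225°) + 2·(+0.416-0.243)·tan α/(26+37) = 0.00793094  ⇒  α' = 16.29943°
a' = a·cos α / cos α' = 46.9665·cos 15.225°/cos 16.29943° = 47.215761
action lengths: √(r_a1²−r_b1²) = 10.593027, √(r_a2²−r_b2²) = 10.770865
base pitch p_b = π·m·cos α = 4.519712
CR = (10.593027 + 10.770865 − 47.215761·sin 16.29943°)/4.519712 = 1.794905
contact ratio ≈ 1.7949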